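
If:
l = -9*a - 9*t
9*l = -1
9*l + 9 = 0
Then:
No Solution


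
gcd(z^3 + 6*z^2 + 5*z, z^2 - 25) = z + 5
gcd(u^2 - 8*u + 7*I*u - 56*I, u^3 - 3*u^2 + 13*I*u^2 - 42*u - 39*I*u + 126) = u + 7*I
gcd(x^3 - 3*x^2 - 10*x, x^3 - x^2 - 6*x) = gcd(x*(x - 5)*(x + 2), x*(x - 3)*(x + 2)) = x^2 + 2*x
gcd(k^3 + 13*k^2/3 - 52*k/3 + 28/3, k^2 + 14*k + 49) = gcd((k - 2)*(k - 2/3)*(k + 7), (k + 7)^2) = k + 7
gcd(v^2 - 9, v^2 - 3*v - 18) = v + 3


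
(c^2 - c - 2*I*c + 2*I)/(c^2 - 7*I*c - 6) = (-c^2 + c + 2*I*c - 2*I)/(-c^2 + 7*I*c + 6)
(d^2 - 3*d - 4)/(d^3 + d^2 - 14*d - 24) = (d + 1)/(d^2 + 5*d + 6)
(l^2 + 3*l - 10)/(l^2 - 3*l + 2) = (l + 5)/(l - 1)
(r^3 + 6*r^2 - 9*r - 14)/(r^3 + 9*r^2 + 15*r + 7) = (r - 2)/(r + 1)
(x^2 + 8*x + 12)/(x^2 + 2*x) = (x + 6)/x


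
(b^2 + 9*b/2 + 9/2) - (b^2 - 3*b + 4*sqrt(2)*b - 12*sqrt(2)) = -4*sqrt(2)*b + 15*b/2 + 9/2 + 12*sqrt(2)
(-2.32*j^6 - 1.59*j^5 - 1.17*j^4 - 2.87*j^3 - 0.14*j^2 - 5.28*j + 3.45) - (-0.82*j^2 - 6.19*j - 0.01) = -2.32*j^6 - 1.59*j^5 - 1.17*j^4 - 2.87*j^3 + 0.68*j^2 + 0.91*j + 3.46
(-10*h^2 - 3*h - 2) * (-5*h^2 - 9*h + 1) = 50*h^4 + 105*h^3 + 27*h^2 + 15*h - 2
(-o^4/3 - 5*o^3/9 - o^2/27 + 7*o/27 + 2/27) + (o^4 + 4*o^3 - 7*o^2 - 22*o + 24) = 2*o^4/3 + 31*o^3/9 - 190*o^2/27 - 587*o/27 + 650/27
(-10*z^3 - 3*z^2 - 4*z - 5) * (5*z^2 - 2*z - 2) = -50*z^5 + 5*z^4 + 6*z^3 - 11*z^2 + 18*z + 10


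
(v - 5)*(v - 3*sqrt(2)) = v^2 - 5*v - 3*sqrt(2)*v + 15*sqrt(2)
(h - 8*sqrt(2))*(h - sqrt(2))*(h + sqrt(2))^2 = h^4 - 7*sqrt(2)*h^3 - 18*h^2 + 14*sqrt(2)*h + 32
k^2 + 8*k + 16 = (k + 4)^2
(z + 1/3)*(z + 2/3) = z^2 + z + 2/9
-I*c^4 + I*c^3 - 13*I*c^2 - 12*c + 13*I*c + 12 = (c - 3*I)*(c - I)*(c + 4*I)*(-I*c + I)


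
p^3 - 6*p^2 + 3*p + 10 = (p - 5)*(p - 2)*(p + 1)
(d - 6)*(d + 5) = d^2 - d - 30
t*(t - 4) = t^2 - 4*t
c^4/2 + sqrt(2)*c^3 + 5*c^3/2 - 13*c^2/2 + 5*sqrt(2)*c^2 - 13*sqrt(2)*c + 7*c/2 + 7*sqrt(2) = (c/2 + sqrt(2))*(c - 1)^2*(c + 7)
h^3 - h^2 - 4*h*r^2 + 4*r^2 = (h - 1)*(h - 2*r)*(h + 2*r)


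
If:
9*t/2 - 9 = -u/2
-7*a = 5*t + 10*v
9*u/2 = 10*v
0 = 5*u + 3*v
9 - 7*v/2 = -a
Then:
No Solution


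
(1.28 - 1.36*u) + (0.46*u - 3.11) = -0.9*u - 1.83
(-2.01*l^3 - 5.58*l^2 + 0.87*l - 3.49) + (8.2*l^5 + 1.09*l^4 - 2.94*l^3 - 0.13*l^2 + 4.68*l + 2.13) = 8.2*l^5 + 1.09*l^4 - 4.95*l^3 - 5.71*l^2 + 5.55*l - 1.36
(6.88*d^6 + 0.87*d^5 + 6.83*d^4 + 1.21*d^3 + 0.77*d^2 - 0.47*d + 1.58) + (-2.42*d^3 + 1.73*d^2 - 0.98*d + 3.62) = 6.88*d^6 + 0.87*d^5 + 6.83*d^4 - 1.21*d^3 + 2.5*d^2 - 1.45*d + 5.2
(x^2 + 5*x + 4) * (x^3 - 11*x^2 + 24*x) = x^5 - 6*x^4 - 27*x^3 + 76*x^2 + 96*x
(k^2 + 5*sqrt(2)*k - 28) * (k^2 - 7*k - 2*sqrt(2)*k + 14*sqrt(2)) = k^4 - 7*k^3 + 3*sqrt(2)*k^3 - 48*k^2 - 21*sqrt(2)*k^2 + 56*sqrt(2)*k + 336*k - 392*sqrt(2)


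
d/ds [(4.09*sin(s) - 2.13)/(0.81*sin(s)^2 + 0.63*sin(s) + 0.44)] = (-3.3129*sin(s)^2 + 3.4506*sin(s) + 3.1415)*cos(s)/(0.6561*sin(s)^4 + 1.0206*sin(s)^3 + 1.1097*sin(s)^2 + 0.5544*sin(s) + 0.1936)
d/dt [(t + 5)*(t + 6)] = 2*t + 11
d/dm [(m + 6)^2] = 2*m + 12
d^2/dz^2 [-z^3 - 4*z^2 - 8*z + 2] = -6*z - 8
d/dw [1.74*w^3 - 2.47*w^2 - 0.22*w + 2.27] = 5.22*w^2 - 4.94*w - 0.22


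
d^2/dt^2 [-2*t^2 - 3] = -4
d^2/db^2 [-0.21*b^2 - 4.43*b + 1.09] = -0.420000000000000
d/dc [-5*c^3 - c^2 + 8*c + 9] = -15*c^2 - 2*c + 8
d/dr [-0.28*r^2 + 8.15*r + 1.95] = 8.15 - 0.56*r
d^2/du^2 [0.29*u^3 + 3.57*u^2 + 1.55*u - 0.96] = 1.74*u + 7.14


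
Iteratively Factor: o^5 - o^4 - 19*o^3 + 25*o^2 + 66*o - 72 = (o - 1)*(o^4 - 19*o^2 + 6*o + 72) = (o - 3)*(o - 1)*(o^3 + 3*o^2 - 10*o - 24) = (o - 3)^2*(o - 1)*(o^2 + 6*o + 8) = (o - 3)^2*(o - 1)*(o + 2)*(o + 4)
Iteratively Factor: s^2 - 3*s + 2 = (s - 2)*(s - 1)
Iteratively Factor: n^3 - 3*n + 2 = (n - 1)*(n^2 + n - 2) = (n - 1)*(n + 2)*(n - 1)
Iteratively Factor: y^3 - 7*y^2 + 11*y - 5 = (y - 1)*(y^2 - 6*y + 5) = (y - 1)^2*(y - 5)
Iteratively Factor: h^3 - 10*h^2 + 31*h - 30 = (h - 5)*(h^2 - 5*h + 6) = (h - 5)*(h - 3)*(h - 2)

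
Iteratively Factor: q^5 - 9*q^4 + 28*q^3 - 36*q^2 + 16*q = (q - 1)*(q^4 - 8*q^3 + 20*q^2 - 16*q) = (q - 2)*(q - 1)*(q^3 - 6*q^2 + 8*q) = (q - 4)*(q - 2)*(q - 1)*(q^2 - 2*q) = q*(q - 4)*(q - 2)*(q - 1)*(q - 2)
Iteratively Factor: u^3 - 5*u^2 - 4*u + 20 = (u + 2)*(u^2 - 7*u + 10) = (u - 5)*(u + 2)*(u - 2)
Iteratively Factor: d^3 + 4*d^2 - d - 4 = (d - 1)*(d^2 + 5*d + 4) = (d - 1)*(d + 4)*(d + 1)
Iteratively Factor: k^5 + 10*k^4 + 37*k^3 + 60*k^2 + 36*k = (k + 2)*(k^4 + 8*k^3 + 21*k^2 + 18*k) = (k + 2)^2*(k^3 + 6*k^2 + 9*k) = k*(k + 2)^2*(k^2 + 6*k + 9) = k*(k + 2)^2*(k + 3)*(k + 3)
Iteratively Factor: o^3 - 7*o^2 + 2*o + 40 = (o + 2)*(o^2 - 9*o + 20) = (o - 4)*(o + 2)*(o - 5)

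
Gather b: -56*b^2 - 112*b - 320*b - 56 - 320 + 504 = -56*b^2 - 432*b + 128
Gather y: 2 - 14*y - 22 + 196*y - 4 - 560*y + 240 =216 - 378*y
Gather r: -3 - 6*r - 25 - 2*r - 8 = -8*r - 36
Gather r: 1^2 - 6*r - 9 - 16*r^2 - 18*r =-16*r^2 - 24*r - 8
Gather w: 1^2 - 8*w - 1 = -8*w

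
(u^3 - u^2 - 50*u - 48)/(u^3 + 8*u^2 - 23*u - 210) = (u^2 - 7*u - 8)/(u^2 + 2*u - 35)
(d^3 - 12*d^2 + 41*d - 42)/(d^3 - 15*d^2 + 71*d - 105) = (d - 2)/(d - 5)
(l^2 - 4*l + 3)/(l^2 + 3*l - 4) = (l - 3)/(l + 4)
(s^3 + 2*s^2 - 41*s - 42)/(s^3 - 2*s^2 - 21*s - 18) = (s + 7)/(s + 3)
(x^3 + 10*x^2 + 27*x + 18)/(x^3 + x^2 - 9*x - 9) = (x + 6)/(x - 3)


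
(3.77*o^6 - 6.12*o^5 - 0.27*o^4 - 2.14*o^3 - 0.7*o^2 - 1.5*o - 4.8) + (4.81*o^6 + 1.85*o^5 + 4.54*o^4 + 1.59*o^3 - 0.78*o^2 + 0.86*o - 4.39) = 8.58*o^6 - 4.27*o^5 + 4.27*o^4 - 0.55*o^3 - 1.48*o^2 - 0.64*o - 9.19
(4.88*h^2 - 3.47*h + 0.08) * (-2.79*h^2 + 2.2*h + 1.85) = -13.6152*h^4 + 20.4173*h^3 + 1.1708*h^2 - 6.2435*h + 0.148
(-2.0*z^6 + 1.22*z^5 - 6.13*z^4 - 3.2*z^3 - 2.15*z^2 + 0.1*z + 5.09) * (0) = 0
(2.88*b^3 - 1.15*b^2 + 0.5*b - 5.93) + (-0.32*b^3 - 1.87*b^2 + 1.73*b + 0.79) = 2.56*b^3 - 3.02*b^2 + 2.23*b - 5.14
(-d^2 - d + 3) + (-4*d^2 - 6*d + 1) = -5*d^2 - 7*d + 4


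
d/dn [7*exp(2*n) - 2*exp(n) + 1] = (14*exp(n) - 2)*exp(n)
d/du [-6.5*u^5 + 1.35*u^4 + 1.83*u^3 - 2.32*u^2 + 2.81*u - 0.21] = -32.5*u^4 + 5.4*u^3 + 5.49*u^2 - 4.64*u + 2.81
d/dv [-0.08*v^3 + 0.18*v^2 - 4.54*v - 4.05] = -0.24*v^2 + 0.36*v - 4.54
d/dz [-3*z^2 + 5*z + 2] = 5 - 6*z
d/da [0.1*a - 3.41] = 0.100000000000000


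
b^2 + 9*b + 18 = (b + 3)*(b + 6)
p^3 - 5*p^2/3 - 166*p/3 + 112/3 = (p - 8)*(p - 2/3)*(p + 7)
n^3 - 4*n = n*(n - 2)*(n + 2)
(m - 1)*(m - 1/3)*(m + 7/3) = m^3 + m^2 - 25*m/9 + 7/9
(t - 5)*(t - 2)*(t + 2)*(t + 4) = t^4 - t^3 - 24*t^2 + 4*t + 80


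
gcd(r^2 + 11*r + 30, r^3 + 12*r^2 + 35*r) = r + 5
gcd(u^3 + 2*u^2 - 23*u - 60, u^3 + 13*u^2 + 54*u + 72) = u^2 + 7*u + 12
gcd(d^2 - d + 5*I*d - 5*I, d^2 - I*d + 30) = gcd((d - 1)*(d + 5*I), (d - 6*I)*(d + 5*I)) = d + 5*I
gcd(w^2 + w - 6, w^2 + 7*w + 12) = w + 3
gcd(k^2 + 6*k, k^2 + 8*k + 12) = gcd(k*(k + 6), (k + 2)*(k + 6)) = k + 6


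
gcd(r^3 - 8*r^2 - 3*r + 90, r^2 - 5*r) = r - 5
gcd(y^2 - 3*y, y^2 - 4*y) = y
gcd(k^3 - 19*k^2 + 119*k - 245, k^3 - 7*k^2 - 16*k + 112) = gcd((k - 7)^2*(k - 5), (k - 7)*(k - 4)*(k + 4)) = k - 7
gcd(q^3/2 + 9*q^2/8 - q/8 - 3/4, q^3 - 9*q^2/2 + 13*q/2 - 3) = 1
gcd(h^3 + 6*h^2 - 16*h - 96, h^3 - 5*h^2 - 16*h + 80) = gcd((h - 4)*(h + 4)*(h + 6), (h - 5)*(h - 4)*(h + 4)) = h^2 - 16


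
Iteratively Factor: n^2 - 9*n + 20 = (n - 5)*(n - 4)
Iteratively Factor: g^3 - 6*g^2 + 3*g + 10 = (g + 1)*(g^2 - 7*g + 10) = (g - 2)*(g + 1)*(g - 5)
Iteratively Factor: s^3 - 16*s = (s - 4)*(s^2 + 4*s) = (s - 4)*(s + 4)*(s)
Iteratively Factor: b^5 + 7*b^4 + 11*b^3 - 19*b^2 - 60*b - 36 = (b - 2)*(b^4 + 9*b^3 + 29*b^2 + 39*b + 18) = (b - 2)*(b + 3)*(b^3 + 6*b^2 + 11*b + 6) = (b - 2)*(b + 2)*(b + 3)*(b^2 + 4*b + 3) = (b - 2)*(b + 2)*(b + 3)^2*(b + 1)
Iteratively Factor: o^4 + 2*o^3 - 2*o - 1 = (o + 1)*(o^3 + o^2 - o - 1) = (o - 1)*(o + 1)*(o^2 + 2*o + 1) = (o - 1)*(o + 1)^2*(o + 1)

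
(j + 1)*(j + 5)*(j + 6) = j^3 + 12*j^2 + 41*j + 30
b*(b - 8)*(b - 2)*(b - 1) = b^4 - 11*b^3 + 26*b^2 - 16*b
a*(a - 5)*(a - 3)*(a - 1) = a^4 - 9*a^3 + 23*a^2 - 15*a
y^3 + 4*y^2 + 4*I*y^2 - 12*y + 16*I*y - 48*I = (y - 2)*(y + 6)*(y + 4*I)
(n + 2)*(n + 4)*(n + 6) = n^3 + 12*n^2 + 44*n + 48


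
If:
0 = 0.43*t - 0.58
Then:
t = 1.35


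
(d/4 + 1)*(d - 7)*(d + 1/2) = d^3/4 - 5*d^2/8 - 59*d/8 - 7/2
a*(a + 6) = a^2 + 6*a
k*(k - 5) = k^2 - 5*k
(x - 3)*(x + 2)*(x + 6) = x^3 + 5*x^2 - 12*x - 36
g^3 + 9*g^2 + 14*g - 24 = (g - 1)*(g + 4)*(g + 6)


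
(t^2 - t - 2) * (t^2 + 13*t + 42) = t^4 + 12*t^3 + 27*t^2 - 68*t - 84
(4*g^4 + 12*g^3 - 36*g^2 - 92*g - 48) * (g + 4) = 4*g^5 + 28*g^4 + 12*g^3 - 236*g^2 - 416*g - 192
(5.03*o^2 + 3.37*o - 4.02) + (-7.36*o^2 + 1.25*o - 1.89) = -2.33*o^2 + 4.62*o - 5.91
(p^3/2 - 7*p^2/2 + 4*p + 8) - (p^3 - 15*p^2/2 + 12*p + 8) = -p^3/2 + 4*p^2 - 8*p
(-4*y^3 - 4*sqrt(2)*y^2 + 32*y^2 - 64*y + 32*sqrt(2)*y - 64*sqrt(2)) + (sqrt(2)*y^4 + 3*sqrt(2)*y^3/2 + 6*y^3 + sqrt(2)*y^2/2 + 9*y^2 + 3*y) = sqrt(2)*y^4 + 2*y^3 + 3*sqrt(2)*y^3/2 - 7*sqrt(2)*y^2/2 + 41*y^2 - 61*y + 32*sqrt(2)*y - 64*sqrt(2)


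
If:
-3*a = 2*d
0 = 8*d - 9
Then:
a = -3/4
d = 9/8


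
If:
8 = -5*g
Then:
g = -8/5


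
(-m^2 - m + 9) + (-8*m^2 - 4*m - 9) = -9*m^2 - 5*m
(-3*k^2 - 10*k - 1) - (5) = -3*k^2 - 10*k - 6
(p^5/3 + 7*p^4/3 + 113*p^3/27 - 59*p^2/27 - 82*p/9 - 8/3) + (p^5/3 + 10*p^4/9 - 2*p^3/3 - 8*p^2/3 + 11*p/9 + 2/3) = 2*p^5/3 + 31*p^4/9 + 95*p^3/27 - 131*p^2/27 - 71*p/9 - 2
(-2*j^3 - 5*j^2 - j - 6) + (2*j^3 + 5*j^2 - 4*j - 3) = -5*j - 9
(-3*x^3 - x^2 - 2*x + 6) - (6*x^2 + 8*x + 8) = -3*x^3 - 7*x^2 - 10*x - 2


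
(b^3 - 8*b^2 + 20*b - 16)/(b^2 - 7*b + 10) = (b^2 - 6*b + 8)/(b - 5)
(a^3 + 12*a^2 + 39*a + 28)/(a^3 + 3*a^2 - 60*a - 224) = (a + 1)/(a - 8)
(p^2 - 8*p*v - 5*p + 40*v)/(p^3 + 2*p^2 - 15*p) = (p^2 - 8*p*v - 5*p + 40*v)/(p*(p^2 + 2*p - 15))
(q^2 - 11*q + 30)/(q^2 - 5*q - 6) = (q - 5)/(q + 1)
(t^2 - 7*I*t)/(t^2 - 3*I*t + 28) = t/(t + 4*I)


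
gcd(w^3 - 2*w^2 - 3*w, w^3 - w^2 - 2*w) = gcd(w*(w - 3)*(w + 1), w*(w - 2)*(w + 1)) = w^2 + w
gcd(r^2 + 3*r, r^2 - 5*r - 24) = r + 3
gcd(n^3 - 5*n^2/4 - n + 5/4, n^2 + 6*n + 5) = n + 1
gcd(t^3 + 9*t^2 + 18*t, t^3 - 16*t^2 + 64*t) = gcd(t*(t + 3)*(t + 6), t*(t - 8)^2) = t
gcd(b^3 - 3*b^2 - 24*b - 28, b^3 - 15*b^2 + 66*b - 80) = 1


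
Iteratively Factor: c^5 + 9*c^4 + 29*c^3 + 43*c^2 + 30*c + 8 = (c + 4)*(c^4 + 5*c^3 + 9*c^2 + 7*c + 2) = (c + 2)*(c + 4)*(c^3 + 3*c^2 + 3*c + 1) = (c + 1)*(c + 2)*(c + 4)*(c^2 + 2*c + 1) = (c + 1)^2*(c + 2)*(c + 4)*(c + 1)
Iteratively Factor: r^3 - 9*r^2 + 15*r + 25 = (r - 5)*(r^2 - 4*r - 5) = (r - 5)^2*(r + 1)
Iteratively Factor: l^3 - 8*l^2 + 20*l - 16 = (l - 2)*(l^2 - 6*l + 8) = (l - 2)^2*(l - 4)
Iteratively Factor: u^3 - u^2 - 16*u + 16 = (u + 4)*(u^2 - 5*u + 4) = (u - 1)*(u + 4)*(u - 4)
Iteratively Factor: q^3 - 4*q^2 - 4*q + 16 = (q - 4)*(q^2 - 4) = (q - 4)*(q + 2)*(q - 2)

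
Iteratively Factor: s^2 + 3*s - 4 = (s + 4)*(s - 1)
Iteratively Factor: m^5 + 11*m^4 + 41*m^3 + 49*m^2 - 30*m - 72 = (m + 2)*(m^4 + 9*m^3 + 23*m^2 + 3*m - 36) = (m + 2)*(m + 3)*(m^3 + 6*m^2 + 5*m - 12) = (m - 1)*(m + 2)*(m + 3)*(m^2 + 7*m + 12) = (m - 1)*(m + 2)*(m + 3)^2*(m + 4)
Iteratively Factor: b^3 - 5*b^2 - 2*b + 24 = (b - 4)*(b^2 - b - 6) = (b - 4)*(b - 3)*(b + 2)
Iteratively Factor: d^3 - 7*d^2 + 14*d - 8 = (d - 1)*(d^2 - 6*d + 8) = (d - 4)*(d - 1)*(d - 2)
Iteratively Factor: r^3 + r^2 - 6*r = (r - 2)*(r^2 + 3*r) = (r - 2)*(r + 3)*(r)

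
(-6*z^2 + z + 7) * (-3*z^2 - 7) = 18*z^4 - 3*z^3 + 21*z^2 - 7*z - 49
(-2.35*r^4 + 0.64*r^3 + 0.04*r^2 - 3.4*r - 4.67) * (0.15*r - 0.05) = -0.3525*r^5 + 0.2135*r^4 - 0.026*r^3 - 0.512*r^2 - 0.5305*r + 0.2335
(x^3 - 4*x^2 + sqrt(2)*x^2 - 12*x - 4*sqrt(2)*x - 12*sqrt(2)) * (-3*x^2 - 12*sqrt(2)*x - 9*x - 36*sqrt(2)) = -3*x^5 - 15*sqrt(2)*x^4 + 3*x^4 + 15*sqrt(2)*x^3 + 48*x^3 + 132*x^2 + 360*sqrt(2)*x^2 + 576*x + 540*sqrt(2)*x + 864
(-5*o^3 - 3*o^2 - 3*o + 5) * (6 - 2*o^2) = 10*o^5 + 6*o^4 - 24*o^3 - 28*o^2 - 18*o + 30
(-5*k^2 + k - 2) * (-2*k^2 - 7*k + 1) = 10*k^4 + 33*k^3 - 8*k^2 + 15*k - 2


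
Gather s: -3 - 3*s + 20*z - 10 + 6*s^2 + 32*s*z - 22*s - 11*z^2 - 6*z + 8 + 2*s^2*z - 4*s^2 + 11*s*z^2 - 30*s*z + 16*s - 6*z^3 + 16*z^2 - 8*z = s^2*(2*z + 2) + s*(11*z^2 + 2*z - 9) - 6*z^3 + 5*z^2 + 6*z - 5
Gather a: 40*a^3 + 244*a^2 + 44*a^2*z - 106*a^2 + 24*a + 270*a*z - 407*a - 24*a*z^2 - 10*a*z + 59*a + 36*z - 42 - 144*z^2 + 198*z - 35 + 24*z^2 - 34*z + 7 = 40*a^3 + a^2*(44*z + 138) + a*(-24*z^2 + 260*z - 324) - 120*z^2 + 200*z - 70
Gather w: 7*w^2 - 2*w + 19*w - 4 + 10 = 7*w^2 + 17*w + 6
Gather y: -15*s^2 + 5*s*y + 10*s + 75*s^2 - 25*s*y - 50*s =60*s^2 - 20*s*y - 40*s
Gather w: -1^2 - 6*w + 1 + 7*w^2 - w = 7*w^2 - 7*w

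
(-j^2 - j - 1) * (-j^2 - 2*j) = j^4 + 3*j^3 + 3*j^2 + 2*j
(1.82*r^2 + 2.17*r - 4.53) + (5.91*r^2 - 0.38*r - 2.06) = 7.73*r^2 + 1.79*r - 6.59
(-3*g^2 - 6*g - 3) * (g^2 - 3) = -3*g^4 - 6*g^3 + 6*g^2 + 18*g + 9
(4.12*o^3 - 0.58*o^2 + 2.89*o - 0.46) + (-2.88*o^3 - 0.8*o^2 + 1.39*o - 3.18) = 1.24*o^3 - 1.38*o^2 + 4.28*o - 3.64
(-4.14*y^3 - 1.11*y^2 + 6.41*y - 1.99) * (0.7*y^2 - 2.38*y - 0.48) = -2.898*y^5 + 9.0762*y^4 + 9.116*y^3 - 16.116*y^2 + 1.6594*y + 0.9552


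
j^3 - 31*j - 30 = (j - 6)*(j + 1)*(j + 5)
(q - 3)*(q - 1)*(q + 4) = q^3 - 13*q + 12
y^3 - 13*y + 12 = (y - 3)*(y - 1)*(y + 4)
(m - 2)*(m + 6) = m^2 + 4*m - 12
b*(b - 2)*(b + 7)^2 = b^4 + 12*b^3 + 21*b^2 - 98*b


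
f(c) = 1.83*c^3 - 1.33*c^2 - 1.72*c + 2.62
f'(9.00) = 419.03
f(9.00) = 1213.48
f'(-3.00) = 55.67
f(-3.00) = -53.60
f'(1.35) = 4.69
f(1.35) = 2.38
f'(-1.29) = 10.85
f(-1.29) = -1.30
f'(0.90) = 0.33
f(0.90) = 1.33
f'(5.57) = 153.79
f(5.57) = 268.02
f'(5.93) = 175.56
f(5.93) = 327.26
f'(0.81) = -0.27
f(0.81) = 1.33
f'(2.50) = 25.94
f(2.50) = 18.60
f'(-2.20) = 30.70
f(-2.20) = -19.52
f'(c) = 5.49*c^2 - 2.66*c - 1.72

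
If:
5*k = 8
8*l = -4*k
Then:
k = 8/5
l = -4/5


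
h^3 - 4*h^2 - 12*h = h*(h - 6)*(h + 2)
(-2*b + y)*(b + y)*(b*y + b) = -2*b^3*y - 2*b^3 - b^2*y^2 - b^2*y + b*y^3 + b*y^2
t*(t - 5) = t^2 - 5*t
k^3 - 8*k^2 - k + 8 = (k - 8)*(k - 1)*(k + 1)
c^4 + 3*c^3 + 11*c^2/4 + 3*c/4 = c*(c + 1/2)*(c + 1)*(c + 3/2)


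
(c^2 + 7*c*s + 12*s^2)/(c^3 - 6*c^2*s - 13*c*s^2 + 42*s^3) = (c + 4*s)/(c^2 - 9*c*s + 14*s^2)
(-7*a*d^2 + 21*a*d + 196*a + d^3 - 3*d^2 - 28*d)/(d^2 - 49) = (-7*a*d - 28*a + d^2 + 4*d)/(d + 7)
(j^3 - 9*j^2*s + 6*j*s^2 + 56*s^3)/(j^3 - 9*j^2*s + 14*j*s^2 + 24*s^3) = (-j^2 + 5*j*s + 14*s^2)/(-j^2 + 5*j*s + 6*s^2)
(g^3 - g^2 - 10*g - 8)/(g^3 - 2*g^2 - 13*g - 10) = (g - 4)/(g - 5)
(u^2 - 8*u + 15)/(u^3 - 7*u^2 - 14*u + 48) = (u^2 - 8*u + 15)/(u^3 - 7*u^2 - 14*u + 48)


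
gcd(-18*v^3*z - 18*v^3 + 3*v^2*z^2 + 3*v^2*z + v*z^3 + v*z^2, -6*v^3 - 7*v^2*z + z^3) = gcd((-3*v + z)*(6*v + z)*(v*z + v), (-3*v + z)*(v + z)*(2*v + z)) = -3*v + z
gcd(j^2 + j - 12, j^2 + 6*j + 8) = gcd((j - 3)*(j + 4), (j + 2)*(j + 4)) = j + 4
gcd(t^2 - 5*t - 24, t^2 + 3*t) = t + 3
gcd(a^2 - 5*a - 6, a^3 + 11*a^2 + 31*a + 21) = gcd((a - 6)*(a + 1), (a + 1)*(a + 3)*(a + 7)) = a + 1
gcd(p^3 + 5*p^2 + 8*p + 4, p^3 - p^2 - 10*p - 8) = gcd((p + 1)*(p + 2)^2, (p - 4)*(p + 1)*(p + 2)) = p^2 + 3*p + 2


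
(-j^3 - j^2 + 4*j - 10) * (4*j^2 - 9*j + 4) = -4*j^5 + 5*j^4 + 21*j^3 - 80*j^2 + 106*j - 40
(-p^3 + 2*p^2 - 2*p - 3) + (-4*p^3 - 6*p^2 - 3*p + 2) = -5*p^3 - 4*p^2 - 5*p - 1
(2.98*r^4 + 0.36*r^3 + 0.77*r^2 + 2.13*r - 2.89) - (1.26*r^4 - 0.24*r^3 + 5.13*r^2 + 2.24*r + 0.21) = 1.72*r^4 + 0.6*r^3 - 4.36*r^2 - 0.11*r - 3.1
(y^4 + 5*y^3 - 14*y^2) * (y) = y^5 + 5*y^4 - 14*y^3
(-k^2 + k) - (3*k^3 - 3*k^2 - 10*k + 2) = -3*k^3 + 2*k^2 + 11*k - 2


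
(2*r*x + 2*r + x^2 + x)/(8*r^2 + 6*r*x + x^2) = (x + 1)/(4*r + x)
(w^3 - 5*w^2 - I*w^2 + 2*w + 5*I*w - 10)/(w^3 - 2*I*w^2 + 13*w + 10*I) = (w^2 - w*(5 + 2*I) + 10*I)/(w^2 - 3*I*w + 10)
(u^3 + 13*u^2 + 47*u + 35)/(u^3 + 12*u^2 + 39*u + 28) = (u + 5)/(u + 4)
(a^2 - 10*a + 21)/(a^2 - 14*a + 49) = (a - 3)/(a - 7)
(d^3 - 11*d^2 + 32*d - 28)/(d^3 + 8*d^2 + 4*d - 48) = (d^2 - 9*d + 14)/(d^2 + 10*d + 24)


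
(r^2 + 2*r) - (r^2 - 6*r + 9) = 8*r - 9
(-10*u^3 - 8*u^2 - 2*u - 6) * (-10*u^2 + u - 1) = 100*u^5 + 70*u^4 + 22*u^3 + 66*u^2 - 4*u + 6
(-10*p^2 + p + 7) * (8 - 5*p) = 50*p^3 - 85*p^2 - 27*p + 56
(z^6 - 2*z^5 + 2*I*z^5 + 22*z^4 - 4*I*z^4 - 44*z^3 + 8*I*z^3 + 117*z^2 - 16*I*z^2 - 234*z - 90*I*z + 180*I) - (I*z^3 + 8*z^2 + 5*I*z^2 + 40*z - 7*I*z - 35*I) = z^6 - 2*z^5 + 2*I*z^5 + 22*z^4 - 4*I*z^4 - 44*z^3 + 7*I*z^3 + 109*z^2 - 21*I*z^2 - 274*z - 83*I*z + 215*I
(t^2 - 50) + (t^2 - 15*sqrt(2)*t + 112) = 2*t^2 - 15*sqrt(2)*t + 62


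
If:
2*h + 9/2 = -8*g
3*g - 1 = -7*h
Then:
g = -67/100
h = 43/100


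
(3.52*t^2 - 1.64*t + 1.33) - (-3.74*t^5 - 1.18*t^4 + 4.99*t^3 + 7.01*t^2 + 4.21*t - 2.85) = 3.74*t^5 + 1.18*t^4 - 4.99*t^3 - 3.49*t^2 - 5.85*t + 4.18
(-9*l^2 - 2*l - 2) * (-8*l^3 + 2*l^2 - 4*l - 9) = 72*l^5 - 2*l^4 + 48*l^3 + 85*l^2 + 26*l + 18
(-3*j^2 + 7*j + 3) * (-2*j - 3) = 6*j^3 - 5*j^2 - 27*j - 9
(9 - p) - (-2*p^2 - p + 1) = 2*p^2 + 8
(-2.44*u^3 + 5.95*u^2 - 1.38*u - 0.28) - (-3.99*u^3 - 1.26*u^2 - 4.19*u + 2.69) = 1.55*u^3 + 7.21*u^2 + 2.81*u - 2.97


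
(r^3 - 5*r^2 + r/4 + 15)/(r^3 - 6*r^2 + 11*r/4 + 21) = (2*r - 5)/(2*r - 7)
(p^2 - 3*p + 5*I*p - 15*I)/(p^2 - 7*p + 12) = (p + 5*I)/(p - 4)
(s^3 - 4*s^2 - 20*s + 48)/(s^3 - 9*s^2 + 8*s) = (s^3 - 4*s^2 - 20*s + 48)/(s*(s^2 - 9*s + 8))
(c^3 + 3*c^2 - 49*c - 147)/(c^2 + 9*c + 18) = (c^2 - 49)/(c + 6)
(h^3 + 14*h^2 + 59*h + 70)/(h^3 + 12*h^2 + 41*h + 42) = (h + 5)/(h + 3)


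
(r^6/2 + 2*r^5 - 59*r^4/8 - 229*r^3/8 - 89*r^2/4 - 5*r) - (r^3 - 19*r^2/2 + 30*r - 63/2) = r^6/2 + 2*r^5 - 59*r^4/8 - 237*r^3/8 - 51*r^2/4 - 35*r + 63/2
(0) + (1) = 1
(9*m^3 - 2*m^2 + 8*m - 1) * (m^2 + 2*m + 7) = 9*m^5 + 16*m^4 + 67*m^3 + m^2 + 54*m - 7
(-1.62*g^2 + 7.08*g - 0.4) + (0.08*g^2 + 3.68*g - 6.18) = -1.54*g^2 + 10.76*g - 6.58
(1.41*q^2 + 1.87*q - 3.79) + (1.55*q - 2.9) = 1.41*q^2 + 3.42*q - 6.69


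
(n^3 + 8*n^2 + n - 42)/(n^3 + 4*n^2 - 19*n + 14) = (n + 3)/(n - 1)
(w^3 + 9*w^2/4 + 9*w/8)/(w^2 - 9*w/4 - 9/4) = w*(2*w + 3)/(2*(w - 3))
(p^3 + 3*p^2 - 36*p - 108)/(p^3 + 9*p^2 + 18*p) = (p - 6)/p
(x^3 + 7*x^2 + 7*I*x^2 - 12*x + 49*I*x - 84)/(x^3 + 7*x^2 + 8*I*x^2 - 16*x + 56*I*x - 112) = (x + 3*I)/(x + 4*I)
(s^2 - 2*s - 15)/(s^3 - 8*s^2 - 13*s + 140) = (s + 3)/(s^2 - 3*s - 28)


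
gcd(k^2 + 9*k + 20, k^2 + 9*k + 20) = k^2 + 9*k + 20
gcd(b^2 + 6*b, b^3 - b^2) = b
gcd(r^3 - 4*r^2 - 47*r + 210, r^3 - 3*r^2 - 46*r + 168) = r^2 + r - 42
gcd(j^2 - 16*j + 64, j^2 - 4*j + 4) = 1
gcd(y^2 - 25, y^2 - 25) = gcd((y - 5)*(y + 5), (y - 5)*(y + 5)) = y^2 - 25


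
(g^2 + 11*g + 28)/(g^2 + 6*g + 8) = (g + 7)/(g + 2)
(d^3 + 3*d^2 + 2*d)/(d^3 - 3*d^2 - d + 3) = d*(d + 2)/(d^2 - 4*d + 3)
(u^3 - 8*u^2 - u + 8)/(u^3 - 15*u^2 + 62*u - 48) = (u + 1)/(u - 6)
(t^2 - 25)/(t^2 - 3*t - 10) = (t + 5)/(t + 2)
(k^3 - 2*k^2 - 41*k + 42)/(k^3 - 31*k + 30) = (k - 7)/(k - 5)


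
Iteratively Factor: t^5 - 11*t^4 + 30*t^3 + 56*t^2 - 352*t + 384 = (t - 2)*(t^4 - 9*t^3 + 12*t^2 + 80*t - 192) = (t - 4)*(t - 2)*(t^3 - 5*t^2 - 8*t + 48) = (t - 4)^2*(t - 2)*(t^2 - t - 12) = (t - 4)^3*(t - 2)*(t + 3)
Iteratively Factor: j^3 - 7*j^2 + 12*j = (j)*(j^2 - 7*j + 12) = j*(j - 4)*(j - 3)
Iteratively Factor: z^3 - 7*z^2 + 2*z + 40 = (z - 5)*(z^2 - 2*z - 8) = (z - 5)*(z + 2)*(z - 4)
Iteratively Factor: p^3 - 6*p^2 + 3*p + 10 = (p - 5)*(p^2 - p - 2) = (p - 5)*(p + 1)*(p - 2)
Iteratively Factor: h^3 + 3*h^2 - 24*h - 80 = (h + 4)*(h^2 - h - 20) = (h + 4)^2*(h - 5)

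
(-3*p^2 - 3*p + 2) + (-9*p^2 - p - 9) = -12*p^2 - 4*p - 7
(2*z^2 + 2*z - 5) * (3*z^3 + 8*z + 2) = 6*z^5 + 6*z^4 + z^3 + 20*z^2 - 36*z - 10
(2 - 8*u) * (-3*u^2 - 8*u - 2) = 24*u^3 + 58*u^2 - 4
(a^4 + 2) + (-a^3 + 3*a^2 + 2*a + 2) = a^4 - a^3 + 3*a^2 + 2*a + 4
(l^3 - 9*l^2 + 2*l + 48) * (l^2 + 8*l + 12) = l^5 - l^4 - 58*l^3 - 44*l^2 + 408*l + 576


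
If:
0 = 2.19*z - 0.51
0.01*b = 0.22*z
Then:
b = 5.12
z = 0.23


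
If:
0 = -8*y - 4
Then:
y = -1/2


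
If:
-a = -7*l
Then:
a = 7*l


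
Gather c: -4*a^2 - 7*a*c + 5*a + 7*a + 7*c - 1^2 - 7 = -4*a^2 + 12*a + c*(7 - 7*a) - 8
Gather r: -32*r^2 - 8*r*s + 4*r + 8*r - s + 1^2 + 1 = -32*r^2 + r*(12 - 8*s) - s + 2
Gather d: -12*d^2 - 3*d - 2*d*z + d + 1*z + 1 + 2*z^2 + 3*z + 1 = -12*d^2 + d*(-2*z - 2) + 2*z^2 + 4*z + 2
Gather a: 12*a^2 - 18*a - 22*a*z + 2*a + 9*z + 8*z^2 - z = 12*a^2 + a*(-22*z - 16) + 8*z^2 + 8*z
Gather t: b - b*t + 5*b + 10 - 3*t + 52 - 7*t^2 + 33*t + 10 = 6*b - 7*t^2 + t*(30 - b) + 72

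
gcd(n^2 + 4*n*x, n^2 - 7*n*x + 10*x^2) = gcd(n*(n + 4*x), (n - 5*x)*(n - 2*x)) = 1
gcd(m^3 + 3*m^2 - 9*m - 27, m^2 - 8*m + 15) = m - 3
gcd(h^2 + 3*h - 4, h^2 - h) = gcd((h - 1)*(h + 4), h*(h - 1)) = h - 1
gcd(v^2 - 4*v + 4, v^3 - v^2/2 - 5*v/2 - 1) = v - 2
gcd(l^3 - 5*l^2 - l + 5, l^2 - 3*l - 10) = l - 5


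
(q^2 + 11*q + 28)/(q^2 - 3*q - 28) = (q + 7)/(q - 7)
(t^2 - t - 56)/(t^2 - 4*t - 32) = (t + 7)/(t + 4)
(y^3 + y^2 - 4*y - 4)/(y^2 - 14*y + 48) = (y^3 + y^2 - 4*y - 4)/(y^2 - 14*y + 48)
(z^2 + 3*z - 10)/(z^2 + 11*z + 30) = (z - 2)/(z + 6)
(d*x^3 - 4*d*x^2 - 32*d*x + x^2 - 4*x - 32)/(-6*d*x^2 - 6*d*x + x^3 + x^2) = (-d*x^3 + 4*d*x^2 + 32*d*x - x^2 + 4*x + 32)/(x*(6*d*x + 6*d - x^2 - x))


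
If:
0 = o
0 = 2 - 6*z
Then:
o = 0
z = 1/3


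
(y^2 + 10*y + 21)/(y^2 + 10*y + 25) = (y^2 + 10*y + 21)/(y^2 + 10*y + 25)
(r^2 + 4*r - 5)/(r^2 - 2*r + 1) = (r + 5)/(r - 1)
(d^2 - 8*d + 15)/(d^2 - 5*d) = (d - 3)/d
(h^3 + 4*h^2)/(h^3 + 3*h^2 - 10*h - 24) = h^2/(h^2 - h - 6)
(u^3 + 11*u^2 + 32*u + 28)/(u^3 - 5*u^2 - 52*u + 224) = (u^2 + 4*u + 4)/(u^2 - 12*u + 32)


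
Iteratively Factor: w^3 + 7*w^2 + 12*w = (w)*(w^2 + 7*w + 12) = w*(w + 3)*(w + 4)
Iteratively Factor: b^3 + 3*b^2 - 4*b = (b)*(b^2 + 3*b - 4) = b*(b - 1)*(b + 4)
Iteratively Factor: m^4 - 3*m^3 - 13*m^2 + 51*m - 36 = (m - 3)*(m^3 - 13*m + 12) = (m - 3)^2*(m^2 + 3*m - 4) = (m - 3)^2*(m + 4)*(m - 1)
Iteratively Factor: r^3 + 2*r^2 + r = (r + 1)*(r^2 + r) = r*(r + 1)*(r + 1)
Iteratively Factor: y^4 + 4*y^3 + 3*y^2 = (y)*(y^3 + 4*y^2 + 3*y) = y*(y + 1)*(y^2 + 3*y) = y*(y + 1)*(y + 3)*(y)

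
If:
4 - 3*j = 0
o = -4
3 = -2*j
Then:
No Solution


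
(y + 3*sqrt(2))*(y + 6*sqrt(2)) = y^2 + 9*sqrt(2)*y + 36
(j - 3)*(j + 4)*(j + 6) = j^3 + 7*j^2 - 6*j - 72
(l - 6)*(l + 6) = l^2 - 36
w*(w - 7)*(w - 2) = w^3 - 9*w^2 + 14*w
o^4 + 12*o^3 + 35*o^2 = o^2*(o + 5)*(o + 7)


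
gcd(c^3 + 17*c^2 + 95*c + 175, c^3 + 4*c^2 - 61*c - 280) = c^2 + 12*c + 35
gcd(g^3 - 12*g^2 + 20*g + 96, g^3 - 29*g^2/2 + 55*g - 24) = g^2 - 14*g + 48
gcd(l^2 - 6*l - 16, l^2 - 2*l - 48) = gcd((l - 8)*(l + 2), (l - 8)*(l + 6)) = l - 8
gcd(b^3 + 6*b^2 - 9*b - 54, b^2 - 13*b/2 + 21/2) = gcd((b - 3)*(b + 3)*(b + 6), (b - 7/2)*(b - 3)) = b - 3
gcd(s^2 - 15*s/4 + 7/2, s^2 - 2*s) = s - 2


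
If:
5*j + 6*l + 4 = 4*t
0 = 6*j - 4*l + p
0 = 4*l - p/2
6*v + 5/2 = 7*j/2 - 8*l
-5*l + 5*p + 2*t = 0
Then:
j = 4/109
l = -6/109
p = -48/109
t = 105/109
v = -421/1308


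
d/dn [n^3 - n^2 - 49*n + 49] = 3*n^2 - 2*n - 49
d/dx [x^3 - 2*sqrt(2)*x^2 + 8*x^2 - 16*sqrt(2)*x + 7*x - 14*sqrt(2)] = 3*x^2 - 4*sqrt(2)*x + 16*x - 16*sqrt(2) + 7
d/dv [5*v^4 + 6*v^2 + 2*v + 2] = 20*v^3 + 12*v + 2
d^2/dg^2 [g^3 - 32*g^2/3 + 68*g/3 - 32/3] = 6*g - 64/3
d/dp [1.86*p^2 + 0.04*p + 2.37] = 3.72*p + 0.04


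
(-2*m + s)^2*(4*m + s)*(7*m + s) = 112*m^4 - 68*m^3*s - 12*m^2*s^2 + 7*m*s^3 + s^4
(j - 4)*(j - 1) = j^2 - 5*j + 4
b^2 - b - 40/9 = (b - 8/3)*(b + 5/3)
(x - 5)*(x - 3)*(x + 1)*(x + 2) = x^4 - 5*x^3 - 7*x^2 + 29*x + 30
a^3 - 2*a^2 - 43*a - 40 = (a - 8)*(a + 1)*(a + 5)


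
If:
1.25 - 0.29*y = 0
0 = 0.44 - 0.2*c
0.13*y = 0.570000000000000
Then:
No Solution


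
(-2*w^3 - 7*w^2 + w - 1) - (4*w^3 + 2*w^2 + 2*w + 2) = -6*w^3 - 9*w^2 - w - 3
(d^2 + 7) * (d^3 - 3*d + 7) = d^5 + 4*d^3 + 7*d^2 - 21*d + 49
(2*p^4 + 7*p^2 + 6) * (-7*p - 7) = -14*p^5 - 14*p^4 - 49*p^3 - 49*p^2 - 42*p - 42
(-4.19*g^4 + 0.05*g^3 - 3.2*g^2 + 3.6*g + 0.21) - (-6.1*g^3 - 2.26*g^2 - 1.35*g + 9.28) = -4.19*g^4 + 6.15*g^3 - 0.94*g^2 + 4.95*g - 9.07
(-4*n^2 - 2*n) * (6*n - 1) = -24*n^3 - 8*n^2 + 2*n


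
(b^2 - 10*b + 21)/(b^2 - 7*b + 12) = (b - 7)/(b - 4)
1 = 1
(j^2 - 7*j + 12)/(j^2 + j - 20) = (j - 3)/(j + 5)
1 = 1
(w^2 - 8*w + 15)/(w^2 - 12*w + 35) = (w - 3)/(w - 7)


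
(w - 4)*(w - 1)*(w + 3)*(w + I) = w^4 - 2*w^3 + I*w^3 - 11*w^2 - 2*I*w^2 + 12*w - 11*I*w + 12*I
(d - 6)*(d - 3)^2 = d^3 - 12*d^2 + 45*d - 54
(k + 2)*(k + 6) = k^2 + 8*k + 12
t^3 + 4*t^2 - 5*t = t*(t - 1)*(t + 5)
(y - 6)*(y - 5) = y^2 - 11*y + 30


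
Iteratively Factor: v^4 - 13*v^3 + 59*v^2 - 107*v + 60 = (v - 4)*(v^3 - 9*v^2 + 23*v - 15) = (v - 4)*(v - 3)*(v^2 - 6*v + 5) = (v - 5)*(v - 4)*(v - 3)*(v - 1)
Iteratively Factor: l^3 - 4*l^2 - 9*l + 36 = (l - 4)*(l^2 - 9) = (l - 4)*(l + 3)*(l - 3)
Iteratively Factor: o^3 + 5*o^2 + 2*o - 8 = (o - 1)*(o^2 + 6*o + 8) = (o - 1)*(o + 4)*(o + 2)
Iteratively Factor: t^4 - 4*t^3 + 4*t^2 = (t)*(t^3 - 4*t^2 + 4*t) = t*(t - 2)*(t^2 - 2*t) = t^2*(t - 2)*(t - 2)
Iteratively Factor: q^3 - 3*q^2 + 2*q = (q - 2)*(q^2 - q) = (q - 2)*(q - 1)*(q)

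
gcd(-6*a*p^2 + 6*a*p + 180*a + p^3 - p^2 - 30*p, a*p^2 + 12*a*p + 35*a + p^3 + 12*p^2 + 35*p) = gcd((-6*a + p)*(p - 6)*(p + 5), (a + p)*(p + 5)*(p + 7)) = p + 5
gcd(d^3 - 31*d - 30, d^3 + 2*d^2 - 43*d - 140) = d + 5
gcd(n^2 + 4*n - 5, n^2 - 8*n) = 1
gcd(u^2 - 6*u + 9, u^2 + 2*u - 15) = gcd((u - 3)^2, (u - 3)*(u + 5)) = u - 3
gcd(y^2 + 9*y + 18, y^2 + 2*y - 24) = y + 6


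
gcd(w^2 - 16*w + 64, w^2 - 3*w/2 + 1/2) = 1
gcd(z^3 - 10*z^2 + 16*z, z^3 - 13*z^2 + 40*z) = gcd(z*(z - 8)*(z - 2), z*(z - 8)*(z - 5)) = z^2 - 8*z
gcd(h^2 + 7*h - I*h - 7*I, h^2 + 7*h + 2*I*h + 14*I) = h + 7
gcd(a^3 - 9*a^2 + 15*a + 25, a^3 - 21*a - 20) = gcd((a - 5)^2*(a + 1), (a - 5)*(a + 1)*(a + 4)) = a^2 - 4*a - 5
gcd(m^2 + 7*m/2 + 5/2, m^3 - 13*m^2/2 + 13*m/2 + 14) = m + 1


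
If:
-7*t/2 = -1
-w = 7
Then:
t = 2/7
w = -7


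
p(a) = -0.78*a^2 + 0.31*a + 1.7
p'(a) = 0.31 - 1.56*a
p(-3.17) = -7.12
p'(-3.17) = 5.26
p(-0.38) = 1.47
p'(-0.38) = 0.90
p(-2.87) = -5.61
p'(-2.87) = 4.79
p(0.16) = 1.73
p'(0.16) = 0.06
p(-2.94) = -5.95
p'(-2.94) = 4.90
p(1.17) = 0.99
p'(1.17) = -1.52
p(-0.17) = 1.62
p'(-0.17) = 0.58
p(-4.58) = -16.08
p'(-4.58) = 7.45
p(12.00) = -106.90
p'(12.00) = -18.41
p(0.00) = 1.70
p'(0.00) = 0.31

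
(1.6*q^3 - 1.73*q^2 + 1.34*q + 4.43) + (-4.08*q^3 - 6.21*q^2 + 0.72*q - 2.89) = -2.48*q^3 - 7.94*q^2 + 2.06*q + 1.54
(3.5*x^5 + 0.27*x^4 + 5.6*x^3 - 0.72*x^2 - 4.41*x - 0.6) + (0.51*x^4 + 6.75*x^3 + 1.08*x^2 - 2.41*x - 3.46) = 3.5*x^5 + 0.78*x^4 + 12.35*x^3 + 0.36*x^2 - 6.82*x - 4.06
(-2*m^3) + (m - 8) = -2*m^3 + m - 8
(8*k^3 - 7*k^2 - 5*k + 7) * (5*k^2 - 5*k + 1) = 40*k^5 - 75*k^4 + 18*k^3 + 53*k^2 - 40*k + 7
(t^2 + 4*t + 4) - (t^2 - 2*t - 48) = 6*t + 52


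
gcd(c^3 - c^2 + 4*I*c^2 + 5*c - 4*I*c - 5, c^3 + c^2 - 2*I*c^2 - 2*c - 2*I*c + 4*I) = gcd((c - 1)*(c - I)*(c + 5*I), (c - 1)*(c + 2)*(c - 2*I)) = c - 1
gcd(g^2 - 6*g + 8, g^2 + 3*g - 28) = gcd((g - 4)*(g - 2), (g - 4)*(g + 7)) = g - 4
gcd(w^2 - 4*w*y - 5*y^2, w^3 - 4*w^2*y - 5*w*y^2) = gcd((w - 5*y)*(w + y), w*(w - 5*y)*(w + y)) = -w^2 + 4*w*y + 5*y^2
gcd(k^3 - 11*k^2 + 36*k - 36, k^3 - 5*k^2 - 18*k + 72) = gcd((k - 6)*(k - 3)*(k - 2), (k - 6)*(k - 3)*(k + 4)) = k^2 - 9*k + 18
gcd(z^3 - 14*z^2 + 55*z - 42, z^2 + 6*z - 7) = z - 1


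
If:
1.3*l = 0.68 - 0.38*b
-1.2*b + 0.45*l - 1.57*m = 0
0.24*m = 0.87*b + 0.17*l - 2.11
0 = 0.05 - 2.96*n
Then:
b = 2.01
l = -0.06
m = -1.55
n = 0.02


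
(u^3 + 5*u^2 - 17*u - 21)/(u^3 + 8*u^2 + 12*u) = (u^3 + 5*u^2 - 17*u - 21)/(u*(u^2 + 8*u + 12))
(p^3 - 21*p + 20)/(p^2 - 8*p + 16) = (p^2 + 4*p - 5)/(p - 4)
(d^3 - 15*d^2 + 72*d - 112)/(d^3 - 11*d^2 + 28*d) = (d - 4)/d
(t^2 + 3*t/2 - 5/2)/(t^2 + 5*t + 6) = (2*t^2 + 3*t - 5)/(2*(t^2 + 5*t + 6))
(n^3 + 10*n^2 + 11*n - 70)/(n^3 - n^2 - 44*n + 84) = (n + 5)/(n - 6)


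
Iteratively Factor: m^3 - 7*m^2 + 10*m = (m)*(m^2 - 7*m + 10) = m*(m - 2)*(m - 5)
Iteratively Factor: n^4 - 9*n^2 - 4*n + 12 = (n + 2)*(n^3 - 2*n^2 - 5*n + 6) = (n - 1)*(n + 2)*(n^2 - n - 6) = (n - 3)*(n - 1)*(n + 2)*(n + 2)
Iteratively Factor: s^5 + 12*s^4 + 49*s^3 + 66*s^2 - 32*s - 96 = (s + 4)*(s^4 + 8*s^3 + 17*s^2 - 2*s - 24) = (s + 3)*(s + 4)*(s^3 + 5*s^2 + 2*s - 8) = (s - 1)*(s + 3)*(s + 4)*(s^2 + 6*s + 8) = (s - 1)*(s + 3)*(s + 4)^2*(s + 2)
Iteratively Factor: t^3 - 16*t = (t - 4)*(t^2 + 4*t) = (t - 4)*(t + 4)*(t)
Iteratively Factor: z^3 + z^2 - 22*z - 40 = (z + 2)*(z^2 - z - 20) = (z + 2)*(z + 4)*(z - 5)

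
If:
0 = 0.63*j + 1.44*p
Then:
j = -2.28571428571429*p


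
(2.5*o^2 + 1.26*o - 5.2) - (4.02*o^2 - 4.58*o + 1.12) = -1.52*o^2 + 5.84*o - 6.32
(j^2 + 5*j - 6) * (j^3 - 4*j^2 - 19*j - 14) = j^5 + j^4 - 45*j^3 - 85*j^2 + 44*j + 84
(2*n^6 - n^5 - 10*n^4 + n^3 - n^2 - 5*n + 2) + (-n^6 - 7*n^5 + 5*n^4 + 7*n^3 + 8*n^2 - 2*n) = n^6 - 8*n^5 - 5*n^4 + 8*n^3 + 7*n^2 - 7*n + 2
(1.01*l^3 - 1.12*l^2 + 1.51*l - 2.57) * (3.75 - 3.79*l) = -3.8279*l^4 + 8.0323*l^3 - 9.9229*l^2 + 15.4028*l - 9.6375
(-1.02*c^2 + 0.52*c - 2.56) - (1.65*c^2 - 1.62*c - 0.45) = -2.67*c^2 + 2.14*c - 2.11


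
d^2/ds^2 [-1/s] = -2/s^3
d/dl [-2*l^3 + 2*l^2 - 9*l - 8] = -6*l^2 + 4*l - 9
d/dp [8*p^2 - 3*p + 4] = 16*p - 3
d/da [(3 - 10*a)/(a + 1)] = -13/(a + 1)^2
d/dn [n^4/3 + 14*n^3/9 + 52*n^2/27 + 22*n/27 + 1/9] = 4*n^3/3 + 14*n^2/3 + 104*n/27 + 22/27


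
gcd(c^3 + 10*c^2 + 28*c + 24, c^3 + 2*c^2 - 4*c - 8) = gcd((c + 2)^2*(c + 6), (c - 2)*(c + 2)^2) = c^2 + 4*c + 4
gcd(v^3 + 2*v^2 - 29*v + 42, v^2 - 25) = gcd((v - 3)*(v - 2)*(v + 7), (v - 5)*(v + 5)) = 1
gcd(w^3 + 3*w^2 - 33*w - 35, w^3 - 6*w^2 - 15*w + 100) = w - 5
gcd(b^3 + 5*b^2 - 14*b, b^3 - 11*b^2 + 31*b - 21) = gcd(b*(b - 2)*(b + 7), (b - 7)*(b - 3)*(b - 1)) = 1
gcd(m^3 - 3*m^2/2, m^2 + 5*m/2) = m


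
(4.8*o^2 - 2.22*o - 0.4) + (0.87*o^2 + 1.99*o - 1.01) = 5.67*o^2 - 0.23*o - 1.41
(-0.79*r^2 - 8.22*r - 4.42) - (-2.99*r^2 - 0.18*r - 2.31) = 2.2*r^2 - 8.04*r - 2.11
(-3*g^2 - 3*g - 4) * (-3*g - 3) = 9*g^3 + 18*g^2 + 21*g + 12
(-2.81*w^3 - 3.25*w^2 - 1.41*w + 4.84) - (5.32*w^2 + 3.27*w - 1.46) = -2.81*w^3 - 8.57*w^2 - 4.68*w + 6.3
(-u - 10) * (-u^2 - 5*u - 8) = u^3 + 15*u^2 + 58*u + 80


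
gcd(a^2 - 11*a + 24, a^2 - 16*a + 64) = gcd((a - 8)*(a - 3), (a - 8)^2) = a - 8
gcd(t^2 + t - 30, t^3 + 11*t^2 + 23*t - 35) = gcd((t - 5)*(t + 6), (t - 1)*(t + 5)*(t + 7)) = 1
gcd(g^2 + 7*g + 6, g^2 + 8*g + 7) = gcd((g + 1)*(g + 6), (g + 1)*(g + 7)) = g + 1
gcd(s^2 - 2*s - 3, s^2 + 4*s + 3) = s + 1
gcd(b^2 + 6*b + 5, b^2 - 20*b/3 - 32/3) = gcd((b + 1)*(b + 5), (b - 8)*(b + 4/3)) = 1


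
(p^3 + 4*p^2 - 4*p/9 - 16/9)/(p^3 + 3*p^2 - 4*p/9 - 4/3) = (p + 4)/(p + 3)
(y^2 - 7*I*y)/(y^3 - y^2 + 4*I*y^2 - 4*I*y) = (y - 7*I)/(y^2 - y + 4*I*y - 4*I)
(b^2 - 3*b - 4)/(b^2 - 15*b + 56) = (b^2 - 3*b - 4)/(b^2 - 15*b + 56)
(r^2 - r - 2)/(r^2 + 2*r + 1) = (r - 2)/(r + 1)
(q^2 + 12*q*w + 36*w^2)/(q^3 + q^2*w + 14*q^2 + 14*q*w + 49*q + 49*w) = (q^2 + 12*q*w + 36*w^2)/(q^3 + q^2*w + 14*q^2 + 14*q*w + 49*q + 49*w)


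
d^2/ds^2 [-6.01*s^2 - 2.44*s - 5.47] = -12.0200000000000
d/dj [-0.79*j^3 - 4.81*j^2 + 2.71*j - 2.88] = -2.37*j^2 - 9.62*j + 2.71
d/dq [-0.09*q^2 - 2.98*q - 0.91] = -0.18*q - 2.98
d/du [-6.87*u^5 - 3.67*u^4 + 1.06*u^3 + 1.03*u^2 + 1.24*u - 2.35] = -34.35*u^4 - 14.68*u^3 + 3.18*u^2 + 2.06*u + 1.24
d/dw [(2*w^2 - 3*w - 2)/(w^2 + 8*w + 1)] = (19*w^2 + 8*w + 13)/(w^4 + 16*w^3 + 66*w^2 + 16*w + 1)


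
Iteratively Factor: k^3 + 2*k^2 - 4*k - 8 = (k - 2)*(k^2 + 4*k + 4) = (k - 2)*(k + 2)*(k + 2)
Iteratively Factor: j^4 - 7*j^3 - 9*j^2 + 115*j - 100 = (j - 1)*(j^3 - 6*j^2 - 15*j + 100) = (j - 5)*(j - 1)*(j^2 - j - 20) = (j - 5)^2*(j - 1)*(j + 4)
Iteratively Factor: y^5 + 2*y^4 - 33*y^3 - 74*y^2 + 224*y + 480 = (y + 4)*(y^4 - 2*y^3 - 25*y^2 + 26*y + 120) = (y + 2)*(y + 4)*(y^3 - 4*y^2 - 17*y + 60) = (y - 5)*(y + 2)*(y + 4)*(y^2 + y - 12) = (y - 5)*(y - 3)*(y + 2)*(y + 4)*(y + 4)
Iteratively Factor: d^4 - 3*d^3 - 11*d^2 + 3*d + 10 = (d + 1)*(d^3 - 4*d^2 - 7*d + 10) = (d + 1)*(d + 2)*(d^2 - 6*d + 5) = (d - 1)*(d + 1)*(d + 2)*(d - 5)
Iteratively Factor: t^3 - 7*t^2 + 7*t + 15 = (t - 3)*(t^2 - 4*t - 5) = (t - 3)*(t + 1)*(t - 5)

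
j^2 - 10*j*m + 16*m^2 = (j - 8*m)*(j - 2*m)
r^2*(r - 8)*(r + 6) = r^4 - 2*r^3 - 48*r^2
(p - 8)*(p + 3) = p^2 - 5*p - 24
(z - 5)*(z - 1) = z^2 - 6*z + 5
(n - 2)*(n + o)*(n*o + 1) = n^3*o + n^2*o^2 - 2*n^2*o + n^2 - 2*n*o^2 + n*o - 2*n - 2*o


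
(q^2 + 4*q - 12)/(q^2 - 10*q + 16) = (q + 6)/(q - 8)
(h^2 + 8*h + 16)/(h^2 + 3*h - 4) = (h + 4)/(h - 1)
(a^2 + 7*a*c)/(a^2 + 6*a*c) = (a + 7*c)/(a + 6*c)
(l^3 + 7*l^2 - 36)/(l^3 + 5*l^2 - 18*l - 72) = (l - 2)/(l - 4)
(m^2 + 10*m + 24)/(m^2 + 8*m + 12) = (m + 4)/(m + 2)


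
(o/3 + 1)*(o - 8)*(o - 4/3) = o^3/3 - 19*o^2/9 - 52*o/9 + 32/3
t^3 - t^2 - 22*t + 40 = (t - 4)*(t - 2)*(t + 5)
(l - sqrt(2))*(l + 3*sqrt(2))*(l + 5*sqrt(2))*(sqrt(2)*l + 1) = sqrt(2)*l^4 + 15*l^3 + 21*sqrt(2)*l^2 - 46*l - 30*sqrt(2)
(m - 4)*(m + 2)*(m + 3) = m^3 + m^2 - 14*m - 24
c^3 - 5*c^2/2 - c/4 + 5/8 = (c - 5/2)*(c - 1/2)*(c + 1/2)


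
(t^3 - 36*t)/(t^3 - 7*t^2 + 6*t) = (t + 6)/(t - 1)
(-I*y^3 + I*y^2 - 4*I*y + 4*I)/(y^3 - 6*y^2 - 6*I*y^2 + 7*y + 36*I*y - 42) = I*(-y^3 + y^2 - 4*y + 4)/(y^3 - 6*y^2*(1 + I) + y*(7 + 36*I) - 42)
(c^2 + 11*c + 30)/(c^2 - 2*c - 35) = (c + 6)/(c - 7)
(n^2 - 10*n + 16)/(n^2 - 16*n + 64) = (n - 2)/(n - 8)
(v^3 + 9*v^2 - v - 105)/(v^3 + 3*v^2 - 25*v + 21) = (v + 5)/(v - 1)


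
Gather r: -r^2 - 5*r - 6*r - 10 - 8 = -r^2 - 11*r - 18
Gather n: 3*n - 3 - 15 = 3*n - 18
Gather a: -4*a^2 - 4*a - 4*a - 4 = -4*a^2 - 8*a - 4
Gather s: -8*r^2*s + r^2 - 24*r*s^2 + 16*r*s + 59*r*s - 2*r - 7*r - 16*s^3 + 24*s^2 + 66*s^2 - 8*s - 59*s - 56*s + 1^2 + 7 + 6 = r^2 - 9*r - 16*s^3 + s^2*(90 - 24*r) + s*(-8*r^2 + 75*r - 123) + 14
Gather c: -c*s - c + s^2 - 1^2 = c*(-s - 1) + s^2 - 1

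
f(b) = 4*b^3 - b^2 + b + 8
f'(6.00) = 421.00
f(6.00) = 842.00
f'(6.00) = 421.00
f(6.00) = 842.00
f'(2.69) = 82.45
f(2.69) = 81.31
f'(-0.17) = 1.69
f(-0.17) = 7.78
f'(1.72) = 33.06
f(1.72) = 27.12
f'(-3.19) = 129.49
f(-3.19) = -135.21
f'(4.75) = 262.25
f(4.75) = 418.88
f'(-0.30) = 2.68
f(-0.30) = 7.50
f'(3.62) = 151.01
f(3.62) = 188.27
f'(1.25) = 17.25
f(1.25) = 15.50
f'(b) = 12*b^2 - 2*b + 1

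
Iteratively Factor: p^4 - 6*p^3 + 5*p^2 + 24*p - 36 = (p - 3)*(p^3 - 3*p^2 - 4*p + 12) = (p - 3)*(p - 2)*(p^2 - p - 6) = (p - 3)*(p - 2)*(p + 2)*(p - 3)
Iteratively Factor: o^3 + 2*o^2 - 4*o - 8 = (o - 2)*(o^2 + 4*o + 4) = (o - 2)*(o + 2)*(o + 2)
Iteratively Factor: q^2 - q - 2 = (q + 1)*(q - 2)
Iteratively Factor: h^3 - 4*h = (h)*(h^2 - 4) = h*(h - 2)*(h + 2)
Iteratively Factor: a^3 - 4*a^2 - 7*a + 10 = (a - 1)*(a^2 - 3*a - 10) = (a - 5)*(a - 1)*(a + 2)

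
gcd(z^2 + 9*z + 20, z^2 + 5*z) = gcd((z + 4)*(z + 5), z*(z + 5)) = z + 5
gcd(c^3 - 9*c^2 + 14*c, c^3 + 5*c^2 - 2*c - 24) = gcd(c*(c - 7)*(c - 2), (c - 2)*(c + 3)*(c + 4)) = c - 2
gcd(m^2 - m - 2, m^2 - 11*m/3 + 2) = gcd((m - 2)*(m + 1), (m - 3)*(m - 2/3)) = 1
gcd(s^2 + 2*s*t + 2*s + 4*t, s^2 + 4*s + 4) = s + 2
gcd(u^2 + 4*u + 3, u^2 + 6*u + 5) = u + 1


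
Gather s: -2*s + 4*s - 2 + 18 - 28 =2*s - 12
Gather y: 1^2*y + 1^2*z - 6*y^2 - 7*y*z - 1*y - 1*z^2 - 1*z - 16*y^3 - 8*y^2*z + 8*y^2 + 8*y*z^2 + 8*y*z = -16*y^3 + y^2*(2 - 8*z) + y*(8*z^2 + z) - z^2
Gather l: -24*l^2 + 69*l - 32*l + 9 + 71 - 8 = -24*l^2 + 37*l + 72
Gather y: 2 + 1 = 3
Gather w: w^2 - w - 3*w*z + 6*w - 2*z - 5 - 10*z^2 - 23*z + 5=w^2 + w*(5 - 3*z) - 10*z^2 - 25*z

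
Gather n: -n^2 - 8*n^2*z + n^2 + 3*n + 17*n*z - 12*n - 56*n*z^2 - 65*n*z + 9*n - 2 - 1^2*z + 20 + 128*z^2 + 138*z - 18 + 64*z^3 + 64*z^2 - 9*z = -8*n^2*z + n*(-56*z^2 - 48*z) + 64*z^3 + 192*z^2 + 128*z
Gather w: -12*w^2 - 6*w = -12*w^2 - 6*w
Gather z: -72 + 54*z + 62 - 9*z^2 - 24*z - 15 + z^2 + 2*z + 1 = -8*z^2 + 32*z - 24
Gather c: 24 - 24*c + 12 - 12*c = 36 - 36*c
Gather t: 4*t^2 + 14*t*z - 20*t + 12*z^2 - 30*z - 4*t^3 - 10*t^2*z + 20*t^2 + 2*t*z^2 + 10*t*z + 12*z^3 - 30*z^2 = -4*t^3 + t^2*(24 - 10*z) + t*(2*z^2 + 24*z - 20) + 12*z^3 - 18*z^2 - 30*z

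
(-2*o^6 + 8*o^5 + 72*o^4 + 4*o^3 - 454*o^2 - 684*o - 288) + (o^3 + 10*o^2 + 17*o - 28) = -2*o^6 + 8*o^5 + 72*o^4 + 5*o^3 - 444*o^2 - 667*o - 316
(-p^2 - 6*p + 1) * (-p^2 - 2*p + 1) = p^4 + 8*p^3 + 10*p^2 - 8*p + 1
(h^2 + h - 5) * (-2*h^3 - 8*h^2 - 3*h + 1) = -2*h^5 - 10*h^4 - h^3 + 38*h^2 + 16*h - 5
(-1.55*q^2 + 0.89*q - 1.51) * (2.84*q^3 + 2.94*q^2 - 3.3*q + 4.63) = -4.402*q^5 - 2.0294*q^4 + 3.4432*q^3 - 14.5529*q^2 + 9.1037*q - 6.9913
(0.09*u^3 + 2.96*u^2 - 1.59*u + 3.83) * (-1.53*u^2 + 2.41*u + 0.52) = -0.1377*u^5 - 4.3119*u^4 + 9.6131*u^3 - 8.1526*u^2 + 8.4035*u + 1.9916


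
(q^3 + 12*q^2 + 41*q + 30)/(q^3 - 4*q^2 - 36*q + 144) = (q^2 + 6*q + 5)/(q^2 - 10*q + 24)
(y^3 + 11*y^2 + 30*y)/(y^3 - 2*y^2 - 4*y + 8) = y*(y^2 + 11*y + 30)/(y^3 - 2*y^2 - 4*y + 8)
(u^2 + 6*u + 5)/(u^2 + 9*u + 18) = (u^2 + 6*u + 5)/(u^2 + 9*u + 18)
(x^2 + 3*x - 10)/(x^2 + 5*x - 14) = (x + 5)/(x + 7)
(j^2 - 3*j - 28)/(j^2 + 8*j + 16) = (j - 7)/(j + 4)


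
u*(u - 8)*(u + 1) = u^3 - 7*u^2 - 8*u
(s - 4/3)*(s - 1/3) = s^2 - 5*s/3 + 4/9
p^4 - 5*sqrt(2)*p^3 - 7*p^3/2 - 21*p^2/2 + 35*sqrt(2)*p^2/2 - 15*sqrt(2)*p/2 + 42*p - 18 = (p - 3)*(p - 1/2)*(p - 6*sqrt(2))*(p + sqrt(2))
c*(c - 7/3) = c^2 - 7*c/3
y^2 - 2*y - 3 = (y - 3)*(y + 1)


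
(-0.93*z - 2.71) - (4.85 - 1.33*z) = 0.4*z - 7.56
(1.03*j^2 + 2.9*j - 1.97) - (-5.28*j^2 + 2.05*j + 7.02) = 6.31*j^2 + 0.85*j - 8.99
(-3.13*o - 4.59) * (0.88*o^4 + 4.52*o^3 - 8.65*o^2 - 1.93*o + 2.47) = -2.7544*o^5 - 18.1868*o^4 + 6.3277*o^3 + 45.7444*o^2 + 1.1276*o - 11.3373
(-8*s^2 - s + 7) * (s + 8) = -8*s^3 - 65*s^2 - s + 56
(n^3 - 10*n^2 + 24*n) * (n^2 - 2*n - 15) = n^5 - 12*n^4 + 29*n^3 + 102*n^2 - 360*n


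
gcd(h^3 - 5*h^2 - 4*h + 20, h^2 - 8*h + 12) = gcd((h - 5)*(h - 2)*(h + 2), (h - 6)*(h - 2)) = h - 2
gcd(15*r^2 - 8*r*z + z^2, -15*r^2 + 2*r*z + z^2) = -3*r + z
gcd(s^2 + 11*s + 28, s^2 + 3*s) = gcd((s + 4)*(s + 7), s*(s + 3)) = 1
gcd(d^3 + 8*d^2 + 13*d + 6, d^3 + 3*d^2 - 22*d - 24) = d^2 + 7*d + 6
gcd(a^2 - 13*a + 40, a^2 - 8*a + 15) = a - 5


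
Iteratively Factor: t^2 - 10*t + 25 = (t - 5)*(t - 5)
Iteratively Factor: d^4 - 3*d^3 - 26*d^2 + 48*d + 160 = (d - 5)*(d^3 + 2*d^2 - 16*d - 32) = (d - 5)*(d + 4)*(d^2 - 2*d - 8) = (d - 5)*(d - 4)*(d + 4)*(d + 2)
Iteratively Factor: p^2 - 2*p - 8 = (p - 4)*(p + 2)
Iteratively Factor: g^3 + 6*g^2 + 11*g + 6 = (g + 2)*(g^2 + 4*g + 3) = (g + 1)*(g + 2)*(g + 3)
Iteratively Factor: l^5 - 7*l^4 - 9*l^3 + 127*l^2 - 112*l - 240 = (l + 4)*(l^4 - 11*l^3 + 35*l^2 - 13*l - 60) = (l - 5)*(l + 4)*(l^3 - 6*l^2 + 5*l + 12) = (l - 5)*(l - 3)*(l + 4)*(l^2 - 3*l - 4) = (l - 5)*(l - 3)*(l + 1)*(l + 4)*(l - 4)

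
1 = 1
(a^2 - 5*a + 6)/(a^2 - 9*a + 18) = (a - 2)/(a - 6)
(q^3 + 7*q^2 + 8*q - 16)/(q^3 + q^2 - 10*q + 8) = (q + 4)/(q - 2)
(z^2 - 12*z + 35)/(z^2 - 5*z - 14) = (z - 5)/(z + 2)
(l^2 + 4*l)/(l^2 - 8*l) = (l + 4)/(l - 8)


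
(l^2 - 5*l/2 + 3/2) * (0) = 0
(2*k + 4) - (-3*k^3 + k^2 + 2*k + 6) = 3*k^3 - k^2 - 2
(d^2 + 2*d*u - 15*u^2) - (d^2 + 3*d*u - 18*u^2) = -d*u + 3*u^2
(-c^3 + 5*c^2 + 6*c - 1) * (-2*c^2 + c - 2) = 2*c^5 - 11*c^4 - 5*c^3 - 2*c^2 - 13*c + 2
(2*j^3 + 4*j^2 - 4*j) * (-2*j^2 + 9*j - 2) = -4*j^5 + 10*j^4 + 40*j^3 - 44*j^2 + 8*j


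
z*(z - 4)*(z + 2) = z^3 - 2*z^2 - 8*z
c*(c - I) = c^2 - I*c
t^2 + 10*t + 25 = (t + 5)^2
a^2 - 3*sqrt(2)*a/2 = a*(a - 3*sqrt(2)/2)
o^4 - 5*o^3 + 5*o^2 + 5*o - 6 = (o - 3)*(o - 2)*(o - 1)*(o + 1)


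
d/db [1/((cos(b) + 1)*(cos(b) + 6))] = (2*cos(b) + 7)*sin(b)/((cos(b) + 1)^2*(cos(b) + 6)^2)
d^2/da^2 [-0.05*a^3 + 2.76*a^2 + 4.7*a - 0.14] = 5.52 - 0.3*a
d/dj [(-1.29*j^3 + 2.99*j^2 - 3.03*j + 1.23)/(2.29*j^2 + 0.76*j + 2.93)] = (-2.9541*j^4 - 1.9608*j^3 - 2.128*j^2 + 11.888*j - 9.8127)/(5.2441*j^4 + 3.4808*j^3 + 13.997*j^2 + 4.4536*j + 8.5849)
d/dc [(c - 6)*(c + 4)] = 2*c - 2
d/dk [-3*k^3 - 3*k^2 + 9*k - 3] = -9*k^2 - 6*k + 9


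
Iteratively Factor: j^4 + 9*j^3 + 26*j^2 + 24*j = (j + 3)*(j^3 + 6*j^2 + 8*j) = j*(j + 3)*(j^2 + 6*j + 8) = j*(j + 2)*(j + 3)*(j + 4)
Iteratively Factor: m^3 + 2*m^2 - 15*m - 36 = (m - 4)*(m^2 + 6*m + 9) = (m - 4)*(m + 3)*(m + 3)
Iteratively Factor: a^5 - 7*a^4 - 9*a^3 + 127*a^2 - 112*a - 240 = (a - 3)*(a^4 - 4*a^3 - 21*a^2 + 64*a + 80) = (a - 4)*(a - 3)*(a^3 - 21*a - 20) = (a - 5)*(a - 4)*(a - 3)*(a^2 + 5*a + 4) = (a - 5)*(a - 4)*(a - 3)*(a + 4)*(a + 1)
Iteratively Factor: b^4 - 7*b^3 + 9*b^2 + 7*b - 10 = (b - 2)*(b^3 - 5*b^2 - b + 5) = (b - 5)*(b - 2)*(b^2 - 1) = (b - 5)*(b - 2)*(b + 1)*(b - 1)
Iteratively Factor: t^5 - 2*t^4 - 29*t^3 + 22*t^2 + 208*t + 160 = (t + 1)*(t^4 - 3*t^3 - 26*t^2 + 48*t + 160) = (t - 5)*(t + 1)*(t^3 + 2*t^2 - 16*t - 32) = (t - 5)*(t + 1)*(t + 2)*(t^2 - 16) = (t - 5)*(t - 4)*(t + 1)*(t + 2)*(t + 4)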